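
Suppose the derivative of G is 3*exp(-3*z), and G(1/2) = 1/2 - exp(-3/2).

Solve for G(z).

G(z) = 1/2 - exp(-3*z)

Whatever form G(z) takes, its d/dz must return the stated G'(z).
A general antiderivative is -exp(-3*z) + C.
The condition gives C = 1/2 - exp(-3/2) - (-exp(-3/2)) = 1/2.
So G(z) = 1/2 - exp(-3*z).
Check: d/dz[1/2 - exp(-3*z)] = 3*exp(-3*z) = G'(z).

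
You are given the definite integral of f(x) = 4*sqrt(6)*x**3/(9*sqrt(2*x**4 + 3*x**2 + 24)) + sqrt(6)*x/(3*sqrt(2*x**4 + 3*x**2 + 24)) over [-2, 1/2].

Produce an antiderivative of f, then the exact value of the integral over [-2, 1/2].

Antiderivative: F(x) = 2*sqrt(x**4/3 + x**2/2 + 4)/3; value = -2*sqrt(102)/9 + sqrt(597)/18

The substitution u = x**4/3 + x**2/2 + 4 works: f is exactly (dF/du)*(du/dx) for that inner function.
F(x) = 2*sqrt(x**4/3 + x**2/2 + 4)/3 is an antiderivative of f.
Check: d/dx[2*sqrt(x**4/3 + x**2/2 + 4)/3] = (4*sqrt(6)*x**3 + 3*sqrt(6)*x)/(9*sqrt(2*x**4 + 3*x**2 + 24)), which equals f(x).
F(1/2) = sqrt(597)/18; F(-2) = 2*sqrt(102)/9.
Integral = F(1/2) - F(-2) = -2*sqrt(102)/9 + sqrt(597)/18.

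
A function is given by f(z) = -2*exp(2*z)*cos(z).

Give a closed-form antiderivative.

Recover f(z) by differentiating a candidate F(z); any mismatch rules it out.
Check: d/dz[-2*exp(2*z)*sin(z)/5 - 4*exp(2*z)*cos(z)/5] = -2*exp(2*z)*cos(z) = f(z).

An antiderivative is F(z) = -2*exp(2*z)*sin(z)/5 - 4*exp(2*z)*cos(z)/5.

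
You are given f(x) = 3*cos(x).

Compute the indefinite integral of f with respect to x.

F(x) = 3*sin(x) + C

Whatever form F(x) takes, F'(x) = f(x) is non-negotiable.
Check: d/dx[3*sin(x)] = 3*cos(x) = f(x).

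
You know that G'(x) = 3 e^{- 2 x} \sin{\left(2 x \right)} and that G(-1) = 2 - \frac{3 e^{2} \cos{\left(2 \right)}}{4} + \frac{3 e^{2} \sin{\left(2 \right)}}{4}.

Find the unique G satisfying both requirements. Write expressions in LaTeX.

G(x) = 2 - \frac{3 e^{- 2 x} \sin{\left(2 x \right)}}{4} - \frac{3 e^{- 2 x} \cos{\left(2 x \right)}}{4}

Check a candidate G(x) by differentiating: d/dx[G] must match the given G'(x).
A general antiderivative is - \frac{3 e^{- 2 x} \sin{\left(2 x \right)}}{4} - \frac{3 e^{- 2 x} \cos{\left(2 x \right)}}{4} + C.
The condition gives C = 2 - \frac{3 e^{2} \cos{\left(2 \right)}}{4} + \frac{3 e^{2} \sin{\left(2 \right)}}{4} - (- \frac{3 e^{2} \cos{\left(2 \right)}}{4} + \frac{3 e^{2} \sin{\left(2 \right)}}{4}) = 2.
So G(x) = 2 - \frac{3 e^{- 2 x} \sin{\left(2 x \right)}}{4} - \frac{3 e^{- 2 x} \cos{\left(2 x \right)}}{4}.
Check: d/dx[2 - \frac{3 e^{- 2 x} \sin{\left(2 x \right)}}{4} - \frac{3 e^{- 2 x} \cos{\left(2 x \right)}}{4}] = 3 e^{- 2 x} \sin{\left(2 x \right)} = G'(x).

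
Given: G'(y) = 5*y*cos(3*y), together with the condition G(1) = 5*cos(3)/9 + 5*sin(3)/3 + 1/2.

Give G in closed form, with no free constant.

G(y) = 5*y*sin(3*y)/3 + 5*cos(3*y)/9 + 1/2

Whatever form G(y) takes, its d/dy must return the stated G'(y).
A general antiderivative is 5*y*sin(3*y)/3 + 5*cos(3*y)/9 + C.
The condition gives C = 5*cos(3)/9 + 5*sin(3)/3 + 1/2 - (5*cos(3)/9 + 5*sin(3)/3) = 1/2.
So G(y) = 5*y*sin(3*y)/3 + 5*cos(3*y)/9 + 1/2.
Check: d/dy[5*y*sin(3*y)/3 + 5*cos(3*y)/9 + 1/2] = 5*y*cos(3*y) = G'(y).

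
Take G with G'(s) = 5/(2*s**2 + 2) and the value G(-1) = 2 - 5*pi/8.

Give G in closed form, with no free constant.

The proposed G(s) is checked by its d/ds: the result must match the given G'(s).
A general antiderivative is 5*atan(s)/2 + C.
The condition gives C = 2 - 5*pi/8 - (-5*pi/8) = 2.
So G(s) = 5*atan(s)/2 + 2.
Check: d/ds[5*atan(s)/2 + 2] = 5/(2*s**2 + 2) = G'(s).

G(s) = 5*atan(s)/2 + 2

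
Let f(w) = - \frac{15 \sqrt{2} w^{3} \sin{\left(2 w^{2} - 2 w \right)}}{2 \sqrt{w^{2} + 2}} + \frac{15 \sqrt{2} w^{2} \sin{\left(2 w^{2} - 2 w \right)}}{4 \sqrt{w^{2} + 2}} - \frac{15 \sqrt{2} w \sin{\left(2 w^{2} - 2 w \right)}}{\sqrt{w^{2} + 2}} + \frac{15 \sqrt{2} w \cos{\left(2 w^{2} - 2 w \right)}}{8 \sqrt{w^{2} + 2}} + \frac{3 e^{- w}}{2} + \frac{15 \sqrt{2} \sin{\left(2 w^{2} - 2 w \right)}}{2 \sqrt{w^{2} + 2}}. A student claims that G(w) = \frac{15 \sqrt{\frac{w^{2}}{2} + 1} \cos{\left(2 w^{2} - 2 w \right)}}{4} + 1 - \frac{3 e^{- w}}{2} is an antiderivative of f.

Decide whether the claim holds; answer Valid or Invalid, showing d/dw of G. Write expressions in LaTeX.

Valid. The derivative of G reproduces f.

d/dw[G] = \frac{\sqrt{2} \left(- 60 w^{3} e^{w} \sin{\left(2 w^{2} - 2 w \right)} + 30 w^{2} e^{w} \sin{\left(2 w^{2} - 2 w \right)} - 120 w e^{w} \sin{\left(2 w^{2} - 2 w \right)} + 15 w e^{w} \cos{\left(2 w^{2} - 2 w \right)} + 6 \sqrt{2} \sqrt{w^{2} + 2} + 60 e^{w} \sin{\left(2 w^{2} - 2 w \right)}\right) e^{- w}}{8 \sqrt{w^{2} + 2}}
This equals f(w) exactly, so the claim holds.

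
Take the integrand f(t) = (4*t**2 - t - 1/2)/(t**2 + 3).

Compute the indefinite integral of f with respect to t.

An antiderivative F(t) passes only if d/dt[F] lands on f(t) exactly.
Check: d/dt[4*t - log(t**2 + 3)/2 - 25*sqrt(3)*atan(sqrt(3)*t/3)/6] = (8*t**2 - 2*t - 1)/(2*t**2 + 6), which equals f(t).

F(t) = 4*t - log(t**2 + 3)/2 - 25*sqrt(3)*atan(sqrt(3)*t/3)/6 + C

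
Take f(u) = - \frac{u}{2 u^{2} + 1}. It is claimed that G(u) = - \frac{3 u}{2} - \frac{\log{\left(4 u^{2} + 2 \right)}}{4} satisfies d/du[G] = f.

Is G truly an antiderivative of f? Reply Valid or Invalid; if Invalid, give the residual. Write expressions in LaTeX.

Invalid: d/du[G] - f = - \frac{3}{2}, which is not 0.

d/du[G] = \frac{- 6 u^{2} - 2 u - 3}{4 u^{2} + 2}
d/du[G] - f(u) = - \frac{3}{2} != 0.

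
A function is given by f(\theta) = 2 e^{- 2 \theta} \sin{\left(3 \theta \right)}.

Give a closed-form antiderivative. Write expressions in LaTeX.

Since d/d\theta undoes antidifferentiation here, F'(\theta) = f(\theta) is required of F(\theta).
Check: d/d\theta[- \frac{4 e^{- 2 \theta} \sin{\left(3 \theta \right)}}{13} - \frac{6 e^{- 2 \theta} \cos{\left(3 \theta \right)}}{13}] = 2 e^{- 2 \theta} \sin{\left(3 \theta \right)} = f(\theta).

An antiderivative is F(\theta) = - \frac{4 e^{- 2 \theta} \sin{\left(3 \theta \right)}}{13} - \frac{6 e^{- 2 \theta} \cos{\left(3 \theta \right)}}{13}.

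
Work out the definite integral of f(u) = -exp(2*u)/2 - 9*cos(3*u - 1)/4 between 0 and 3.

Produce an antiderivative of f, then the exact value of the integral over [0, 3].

Integrate term by term and add the pieces.
F(u) = -exp(2*u)/4 - 3*sin(3*u - 1)/4 is an antiderivative of f.
Check: d/du[-exp(2*u)/4 - 3*sin(3*u - 1)/4] = -exp(2*u)/2 - 9*cos(3*u - 1)/4 = f(u).
F(3) = -exp(6)/4 - 3*sin(8)/4; F(0) = -1/4 + 3*sin(1)/4.
Integral = F(3) - F(0) = -exp(6)/4 - 3*sin(8)/4 - 3*sin(1)/4 + 1/4.

Antiderivative: F(u) = -exp(2*u)/4 - 3*sin(3*u - 1)/4; value = -exp(6)/4 - 3*sin(8)/4 - 3*sin(1)/4 + 1/4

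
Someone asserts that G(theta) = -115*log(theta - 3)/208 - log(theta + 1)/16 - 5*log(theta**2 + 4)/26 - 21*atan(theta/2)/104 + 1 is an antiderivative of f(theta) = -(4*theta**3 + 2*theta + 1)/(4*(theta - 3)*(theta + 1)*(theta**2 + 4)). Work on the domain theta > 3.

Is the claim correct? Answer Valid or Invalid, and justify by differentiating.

Valid: G'(theta) = f(theta).

d/dtheta[G] = (-4*theta**3 - 2*theta - 1)/(4*theta**4 - 8*theta**3 + 4*theta**2 - 32*theta - 48)
This equals f(theta) exactly, so the claim holds.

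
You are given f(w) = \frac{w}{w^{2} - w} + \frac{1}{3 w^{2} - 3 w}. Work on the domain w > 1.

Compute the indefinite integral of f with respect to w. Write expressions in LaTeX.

F(w) = - \frac{\log{\left(w \right)}}{3} + \frac{4 \log{\left(w - 1 \right)}}{3} + C

The denominator factors as 3 w \left(w - 1\right); partial fractions split f into directly integrable pieces: \frac{4}{3 \left(w - 1\right)} - \frac{1}{3 w}.
Check: d/dw[- \frac{\log{\left(w \right)}}{3} + \frac{4 \log{\left(w - 1 \right)}}{3}] = \frac{3 w + 1}{3 w^{2} - 3 w}, which equals f(w).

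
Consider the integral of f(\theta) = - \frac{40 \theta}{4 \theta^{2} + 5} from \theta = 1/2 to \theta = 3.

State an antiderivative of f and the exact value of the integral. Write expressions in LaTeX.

The substitution u = 4 \theta^{2} + 5 works: f is exactly (dF/du)*(du/d\theta) for that inner function.
F(\theta) = - 5 \log{\left(4 \theta^{2} + 5 \right)} is an antiderivative of f.
Check: d/d\theta[- 5 \log{\left(4 \theta^{2} + 5 \right)}] = - \frac{40 \theta}{4 \theta^{2} + 5} = f(\theta).
F(3) = - 5 \log{\left(41 \right)}; F(1/2) = - 5 \log{\left(6 \right)}.
Integral = F(3) - F(1/2) = - 5 \log{\left(41 \right)} + 5 \log{\left(6 \right)}.

Antiderivative: F(\theta) = - 5 \log{\left(4 \theta^{2} + 5 \right)}; value = - 5 \log{\left(41 \right)} + 5 \log{\left(6 \right)}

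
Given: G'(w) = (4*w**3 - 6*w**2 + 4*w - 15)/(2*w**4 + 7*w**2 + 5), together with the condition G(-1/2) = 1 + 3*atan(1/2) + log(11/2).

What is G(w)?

Any candidate G(w) must reproduce the stated G'(w) exactly.
A general antiderivative is log(2*w**2 + 5) - 3*atan(w) + C.
The condition gives C = 1 + 3*atan(1/2) + log(11/2) - (3*atan(1/2) + log(11/2)) = 1.
So G(w) = log(2*w**2 + 5) - 3*atan(w) + 1.
Check: d/dw[log(2*w**2 + 5) - 3*atan(w) + 1] = (4*w**3 - 6*w**2 + 4*w - 15)/(2*w**4 + 7*w**2 + 5) = G'(w).

G(w) = log(2*w**2 + 5) - 3*atan(w) + 1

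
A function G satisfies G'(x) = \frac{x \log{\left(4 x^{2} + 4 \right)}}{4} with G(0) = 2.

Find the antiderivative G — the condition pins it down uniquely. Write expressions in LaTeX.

A candidate passes only if d/dx[G] lands on the given G'(x) exactly.
A general antiderivative is \frac{x^{2} \log{\left(4 x^{2} + 4 \right)}}{8} - \frac{x^{2}}{8} + \frac{\log{\left(x^{2} + 1 \right)}}{8} + C.
The condition gives C = 2 - (0) = 2.
So G(x) = \frac{x^{2} \log{\left(4 x^{2} + 4 \right)} - x^{2} + \log{\left(x^{2} + 1 \right)} + 16}{8}.
Check: d/dx[\frac{x^{2} \log{\left(4 x^{2} + 4 \right)} - x^{2} + \log{\left(x^{2} + 1 \right)} + 16}{8}] = \frac{x \log{\left(x^{2} + 1 \right)}}{4} + \frac{x \log{\left(2 \right)}}{2}, which equals G'(x).

G(x) = \frac{x^{2} \log{\left(4 x^{2} + 4 \right)} - x^{2} + \log{\left(x^{2} + 1 \right)} + 16}{8}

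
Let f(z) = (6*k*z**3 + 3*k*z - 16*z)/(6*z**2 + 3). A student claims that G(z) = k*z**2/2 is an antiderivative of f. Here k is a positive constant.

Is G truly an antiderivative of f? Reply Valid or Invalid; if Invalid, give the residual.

Invalid: d/dz[G] - f = 16*z/(6*z**2 + 3), which is not 0.

d/dz[G] = k*z
d/dz[G] - f(z) = 16*z/(6*z**2 + 3) != 0.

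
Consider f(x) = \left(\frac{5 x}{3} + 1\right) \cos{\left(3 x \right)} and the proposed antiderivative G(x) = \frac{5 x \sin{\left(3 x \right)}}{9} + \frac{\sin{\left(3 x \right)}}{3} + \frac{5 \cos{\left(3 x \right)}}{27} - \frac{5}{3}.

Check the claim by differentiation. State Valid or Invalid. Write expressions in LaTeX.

Valid - differentiating G returns exactly f.

d/dx[G] = \frac{5 x \cos{\left(3 x \right)}}{3} + \cos{\left(3 x \right)}
This equals f(x) exactly, so the claim holds.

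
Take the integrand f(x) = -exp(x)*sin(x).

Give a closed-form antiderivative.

An antiderivative is F(x) = -exp(x)*sin(x)/2 + exp(x)*cos(x)/2.

Any candidate F(x) must reproduce f(x) exactly when differentiated.
Check: d/dx[-exp(x)*sin(x)/2 + exp(x)*cos(x)/2] = -exp(x)*sin(x) = f(x).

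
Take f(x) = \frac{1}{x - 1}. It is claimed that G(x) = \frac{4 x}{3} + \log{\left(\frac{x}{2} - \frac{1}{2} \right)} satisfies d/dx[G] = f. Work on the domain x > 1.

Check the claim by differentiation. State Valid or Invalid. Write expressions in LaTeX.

Invalid: d/dx[G] - f = \frac{4}{3}, which is not 0.

d/dx[G] = \frac{4 x - 1}{3 x - 3}
d/dx[G] - f(x) = \frac{4}{3} != 0.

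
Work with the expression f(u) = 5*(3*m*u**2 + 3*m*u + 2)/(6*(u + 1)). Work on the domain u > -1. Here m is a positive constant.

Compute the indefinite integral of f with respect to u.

A candidate is checked by its d/du: the result must match f(u).
Check: d/du[5*(3*m*u**2 + 4*log(2*u + 2))/12] = (15*m*u**2 + 15*m*u + 10)/(6*u + 6), which equals f(u).

F(u) = 5*(3*m*u**2 + 4*log(2*u + 2))/12 + C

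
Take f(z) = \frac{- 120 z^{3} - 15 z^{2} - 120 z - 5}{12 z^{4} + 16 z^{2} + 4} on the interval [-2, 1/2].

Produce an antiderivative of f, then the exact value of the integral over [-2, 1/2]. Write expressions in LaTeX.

Antiderivative: F(z) = - 5 \log{\left(3 z^{2} + 1 \right)} - \frac{5 \operatorname{atan}{\left(z \right)}}{4}; value = - \frac{5 \operatorname{atan}{\left(2 \right)}}{4} - \frac{5 \operatorname{atan}{\left(\frac{1}{2} \right)}}{4} - 5 \log{\left(\frac{7}{8} \right)} + 5 \log{\left(\frac{13}{2} \right)}

A first test for any F(z): its z-derivative must equal f(z) identically.
F(z) = - 5 \log{\left(3 z^{2} + 1 \right)} - \frac{5 \operatorname{atan}{\left(z \right)}}{4} is an antiderivative of f.
Check: d/dz[- 5 \log{\left(3 z^{2} + 1 \right)} - \frac{5 \operatorname{atan}{\left(z \right)}}{4}] = \frac{- 120 z^{3} - 15 z^{2} - 120 z - 5}{12 z^{4} + 16 z^{2} + 4} = f(z).
F(1/2) = - 5 \log{\left(\frac{7}{4} \right)} - \frac{5 \operatorname{atan}{\left(\frac{1}{2} \right)}}{4}; F(-2) = - 5 \log{\left(13 \right)} + \frac{5 \operatorname{atan}{\left(2 \right)}}{4}.
Integral = F(1/2) - F(-2) = - \frac{5 \operatorname{atan}{\left(2 \right)}}{4} - \frac{5 \operatorname{atan}{\left(\frac{1}{2} \right)}}{4} - 5 \log{\left(\frac{7}{8} \right)} + 5 \log{\left(\frac{13}{2} \right)}.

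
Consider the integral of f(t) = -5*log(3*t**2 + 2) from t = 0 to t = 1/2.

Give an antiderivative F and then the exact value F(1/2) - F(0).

Antiderivative: F(t) = -5*t*log(3*t**2 + 2) + 10*t - 10*sqrt(6)*atan(sqrt(6)*t/2)/3; value = -10*sqrt(6)*atan(sqrt(6)/4)/3 - 5*log(11/4)/2 + 5

Differentiate the proposed F(t) back; it has to land on f(t) exactly.
F(t) = -5*t*log(3*t**2 + 2) + 10*t - 10*sqrt(6)*atan(sqrt(6)*t/2)/3 is an antiderivative of f.
Check: d/dt[-5*t*log(3*t**2 + 2) + 10*t - 10*sqrt(6)*atan(sqrt(6)*t/2)/3] = -5*log(3*t**2 + 2) = f(t).
F(1/2) = -10*sqrt(6)*atan(sqrt(6)/4)/3 - 5*log(11/4)/2 + 5; F(0) = 0.
Integral = F(1/2) - F(0) = -10*sqrt(6)*atan(sqrt(6)/4)/3 - 5*log(11/4)/2 + 5.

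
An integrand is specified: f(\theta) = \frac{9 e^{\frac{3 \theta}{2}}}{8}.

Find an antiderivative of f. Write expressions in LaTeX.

Recover f(\theta) by differentiating a candidate F(\theta); any mismatch rules it out.
Check: d/d\theta[\frac{3 e^{\frac{3 \theta}{2}}}{4}] = \frac{9 e^{\frac{3 \theta}{2}}}{8} = f(\theta).

An antiderivative is F(\theta) = \frac{3 e^{\frac{3 \theta}{2}}}{4}.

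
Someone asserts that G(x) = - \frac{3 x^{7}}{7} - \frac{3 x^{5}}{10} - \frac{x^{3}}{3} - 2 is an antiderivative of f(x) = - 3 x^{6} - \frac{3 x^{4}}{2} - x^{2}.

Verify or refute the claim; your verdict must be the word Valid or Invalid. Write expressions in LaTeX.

d/dx[G] = - 3 x^{6} - \frac{3 x^{4}}{2} - x^{2}
This equals f(x) exactly, so the claim holds.

Valid. The derivative of G reproduces f.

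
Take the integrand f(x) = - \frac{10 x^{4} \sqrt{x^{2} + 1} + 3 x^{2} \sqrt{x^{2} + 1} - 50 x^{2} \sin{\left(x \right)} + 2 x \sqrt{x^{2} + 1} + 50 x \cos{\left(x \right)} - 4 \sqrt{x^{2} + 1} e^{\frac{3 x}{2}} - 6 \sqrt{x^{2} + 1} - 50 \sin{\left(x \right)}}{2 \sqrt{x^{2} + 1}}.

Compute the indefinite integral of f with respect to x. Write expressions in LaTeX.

For F(x) to be correct the identity F'(x) - f(x) = 0 must hold.
Check: d/dx[- \frac{6 x^{5} + 3 x^{3} + 3 x^{2} - 18 x + 150 \sqrt{x^{2} + 1} \cos{\left(x \right)} - 8 e^{\frac{3 x}{2}} + 30}{6}] = \frac{- 10 x^{4} \sqrt{x^{2} + 1} - 3 x^{2} \sqrt{x^{2} + 1} + 50 x^{2} \sin{\left(x \right)} - 2 x \sqrt{x^{2} + 1} - 50 x \cos{\left(x \right)} + 4 \sqrt{x^{2} + 1} e^{\frac{3 x}{2}} + 6 \sqrt{x^{2} + 1} + 50 \sin{\left(x \right)}}{2 \sqrt{x^{2} + 1}}, which equals f(x).

F(x) = - \frac{6 x^{5} + 3 x^{3} + 3 x^{2} - 18 x + 150 \sqrt{x^{2} + 1} \cos{\left(x \right)} - 8 e^{\frac{3 x}{2}} + 30}{6} + C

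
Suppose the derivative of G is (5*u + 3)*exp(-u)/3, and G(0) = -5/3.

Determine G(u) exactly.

Recognize the product-rule pattern: G'(u) = v'r + vr' with v = -5*u/3 - 8/3, r = exp(-u), so integration by parts undoes it.
A general antiderivative is (-5*u - 8)*exp(-u)/3 + C.
The condition gives C = -5/3 - (-8/3) = 1.
So G(u) = -5*u*exp(-u)/3 + 1 - 8*exp(-u)/3.
Check: d/du[-5*u*exp(-u)/3 + 1 - 8*exp(-u)/3] = (5*u + 3)*exp(-u)/3 = G'(u).

G(u) = -5*u*exp(-u)/3 + 1 - 8*exp(-u)/3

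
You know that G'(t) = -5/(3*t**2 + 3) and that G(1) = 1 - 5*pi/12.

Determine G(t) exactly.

G(t) = -(5*atan(t) - 3)/3

For G(t) to be correct, d/dt[G] must agree with the stated G'(t) identically.
A general antiderivative is -5*atan(t)/3 + C.
The condition gives C = 1 - 5*pi/12 - (-5*pi/12) = 1.
So G(t) = -(5*atan(t) - 3)/3.
Check: d/dt[-(5*atan(t) - 3)/3] = -5/(3*t**2 + 3) = G'(t).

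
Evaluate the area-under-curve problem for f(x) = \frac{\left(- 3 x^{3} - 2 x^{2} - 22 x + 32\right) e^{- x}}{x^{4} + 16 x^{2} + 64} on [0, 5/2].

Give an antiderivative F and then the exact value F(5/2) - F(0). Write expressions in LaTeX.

Recover f(x) by differentiating a candidate F(x); any mismatch rules it out.
F(x) = \frac{3 x - 1}{x^{2} e^{x} + 8 e^{x}} is an antiderivative of f.
Check: d/dx[\frac{3 x - 1}{x^{2} e^{x} + 8 e^{x}}] = \frac{- 3 x^{3} - 2 x^{2} - 22 x + 32}{x^{4} e^{x} + 16 x^{2} e^{x} + 64 e^{x}}, which equals f(x).
F(5/2) = \frac{26}{57 e^{\frac{5}{2}}}; F(0) = - \frac{1}{8}.
Integral = F(5/2) - F(0) = \frac{26}{57 e^{\frac{5}{2}}} + \frac{1}{8}.

Antiderivative: F(x) = \frac{3 x - 1}{x^{2} e^{x} + 8 e^{x}}; value = \frac{26}{57 e^{\frac{5}{2}}} + \frac{1}{8}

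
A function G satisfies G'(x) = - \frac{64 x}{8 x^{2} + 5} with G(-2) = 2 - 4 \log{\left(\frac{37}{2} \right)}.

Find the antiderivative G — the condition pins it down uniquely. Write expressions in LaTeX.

G'(x) matches the chain-rule pattern g'(h)*h' with inner function h(x) = 4 x^{2} + \frac{5}{2}; substituting u = h(x) collapses the integral.
A general antiderivative is - 4 \log{\left(4 x^{2} + \frac{5}{2} \right)} + C.
The condition gives C = 2 - 4 \log{\left(\frac{37}{2} \right)} - (- 4 \log{\left(\frac{37}{2} \right)}) = 2.
So G(x) = - 2 \left(2 \log{\left(4 x^{2} + \frac{5}{2} \right)} - 1\right).
Check: d/dx[- 2 \left(2 \log{\left(4 x^{2} + \frac{5}{2} \right)} - 1\right)] = - \frac{64 x}{8 x^{2} + 5} = G'(x).

G(x) = - 2 \left(2 \log{\left(4 x^{2} + \frac{5}{2} \right)} - 1\right)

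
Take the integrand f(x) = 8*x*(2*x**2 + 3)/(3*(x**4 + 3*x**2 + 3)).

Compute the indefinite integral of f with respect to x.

The substitution u = x**4/2 + 3*x**2/2 + 3/2 works: f is exactly (dF/du)*(du/dx) for that inner function.
Check: d/dx[4*log(x**4/2 + 3*x**2/2 + 3/2)/3] = (16*x**3 + 24*x)/(3*x**4 + 9*x**2 + 9), which equals f(x).

F(x) = 4*log(x**4/2 + 3*x**2/2 + 3/2)/3 + C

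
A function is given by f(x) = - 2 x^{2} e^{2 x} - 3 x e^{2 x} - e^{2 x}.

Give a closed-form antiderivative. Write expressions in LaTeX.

An antiderivative is F(x) = - x^{2} e^{2 x} - \frac{x e^{2 x}}{2} - \frac{e^{2 x}}{4}.

f has the shape u'v + uv' for u = - x^{2} - \frac{x}{2} - \frac{1}{4} and v = e^{2 x} — it is the derivative of the product u*v.
Check: d/dx[- x^{2} e^{2 x} - \frac{x e^{2 x}}{2} - \frac{e^{2 x}}{4}] = - 2 x^{2} e^{2 x} - 3 x e^{2 x} - e^{2 x} = f(x).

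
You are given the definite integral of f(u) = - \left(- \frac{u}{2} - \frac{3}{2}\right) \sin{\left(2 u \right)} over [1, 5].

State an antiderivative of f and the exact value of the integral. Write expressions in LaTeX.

For F(u) to be correct the identity F'(u) - f(u) = 0 must hold.
F(u) = - \frac{u \cos{\left(2 u \right)}}{4} + \frac{\sin{\left(2 u \right)}}{8} - \frac{3 \cos{\left(2 u \right)}}{4} is an antiderivative of f.
Check: d/du[- \frac{u \cos{\left(2 u \right)}}{4} + \frac{\sin{\left(2 u \right)}}{8} - \frac{3 \cos{\left(2 u \right)}}{4}] = \frac{u \sin{\left(2 u \right)}}{2} + \frac{3 \sin{\left(2 u \right)}}{2}, which equals f(u).
F(5) = \frac{\sin{\left(10 \right)}}{8} - 2 \cos{\left(10 \right)}; F(1) = \frac{\sin{\left(2 \right)}}{8} - \cos{\left(2 \right)}.
Integral = F(5) - F(1) = \cos{\left(2 \right)} - \frac{\sin{\left(2 \right)}}{8} + \frac{\sin{\left(10 \right)}}{8} - 2 \cos{\left(10 \right)}.

Antiderivative: F(u) = - \frac{u \cos{\left(2 u \right)}}{4} + \frac{\sin{\left(2 u \right)}}{8} - \frac{3 \cos{\left(2 u \right)}}{4}; value = \cos{\left(2 \right)} - \frac{\sin{\left(2 \right)}}{8} + \frac{\sin{\left(10 \right)}}{8} - 2 \cos{\left(10 \right)}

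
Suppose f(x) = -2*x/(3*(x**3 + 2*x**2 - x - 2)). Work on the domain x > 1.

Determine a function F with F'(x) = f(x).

The denominator factors as 3*(x - 1)*(x + 1)*(x + 2); partial fractions split f into directly integrable pieces: 4/(9*(x + 2)) - 1/(3*(x + 1)) - 1/(9*(x - 1)).
Check: d/dx[-log(x - 1)/9 - log(x + 1)/3 + 4*log(x + 2)/9] = -2*x/(3*x**3 + 6*x**2 - 3*x - 6), which equals f(x).

An antiderivative is F(x) = -log(x - 1)/9 - log(x + 1)/3 + 4*log(x + 2)/9.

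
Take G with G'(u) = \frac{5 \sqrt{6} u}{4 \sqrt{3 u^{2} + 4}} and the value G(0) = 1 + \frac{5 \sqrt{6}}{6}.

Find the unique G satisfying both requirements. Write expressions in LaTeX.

The substitution w = \frac{u^{2}}{2} + \frac{2}{3} works: G'(u) is exactly (dG/dw)*(dw/du) for that inner function.
A general antiderivative is \frac{5 \sqrt{\frac{u^{2}}{2} + \frac{2}{3}}}{2} + C.
The condition gives C = 1 + \frac{5 \sqrt{6}}{6} - (\frac{5 \sqrt{6}}{6}) = 1.
So G(u) = \frac{5 \sqrt{6} \sqrt{3 u^{2} + 4}}{12} + 1.
Check: d/du[\frac{5 \sqrt{6} \sqrt{3 u^{2} + 4}}{12} + 1] = \frac{5 \sqrt{6} u}{4 \sqrt{3 u^{2} + 4}} = G'(u).

G(u) = \frac{5 \sqrt{6} \sqrt{3 u^{2} + 4}}{12} + 1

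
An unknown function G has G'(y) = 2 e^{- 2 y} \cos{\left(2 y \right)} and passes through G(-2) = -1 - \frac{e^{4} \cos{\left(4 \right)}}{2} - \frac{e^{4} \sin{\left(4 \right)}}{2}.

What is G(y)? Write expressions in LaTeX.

G(y) = \frac{\left(- 2 e^{2 y} + \sin{\left(2 y \right)} - \cos{\left(2 y \right)}\right) e^{- 2 y}}{2}

Since d/dy undoes antidifferentiation here, G(y) must give back the stated G'(y).
A general antiderivative is \frac{e^{- 2 y} \sin{\left(2 y \right)}}{2} - \frac{e^{- 2 y} \cos{\left(2 y \right)}}{2} + C.
The condition gives C = -1 - \frac{e^{4} \cos{\left(4 \right)}}{2} - \frac{e^{4} \sin{\left(4 \right)}}{2} - (- \frac{e^{4} \cos{\left(4 \right)}}{2} - \frac{e^{4} \sin{\left(4 \right)}}{2}) = -1.
So G(y) = \frac{\left(- 2 e^{2 y} + \sin{\left(2 y \right)} - \cos{\left(2 y \right)}\right) e^{- 2 y}}{2}.
Check: d/dy[\frac{\left(- 2 e^{2 y} + \sin{\left(2 y \right)} - \cos{\left(2 y \right)}\right) e^{- 2 y}}{2}] = 2 e^{- 2 y} \cos{\left(2 y \right)} = G'(y).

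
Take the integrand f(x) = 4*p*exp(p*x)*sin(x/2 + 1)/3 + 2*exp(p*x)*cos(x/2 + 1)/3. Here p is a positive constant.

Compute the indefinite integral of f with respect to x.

f has the shape u'v + uv' for u = 4*exp(p*x)/3 and v = sin(x/2 + 1) — it is the derivative of the product u*v.
Check: d/dx[4*exp(p*x)*sin(x/2 + 1)/3] = 4*p*exp(p*x)*sin(x/2 + 1)/3 + 2*exp(p*x)*cos(x/2 + 1)/3 = f(x).

F(x) = 4*exp(p*x)*sin(x/2 + 1)/3 + C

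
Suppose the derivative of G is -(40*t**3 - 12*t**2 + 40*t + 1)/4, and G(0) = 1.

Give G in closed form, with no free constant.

G(t) = -(10*t**4 - 4*t**3 + 20*t**2 + t - 4)/4

A candidate passes only if d/dt[G] lands on the given G'(t) exactly.
A general antiderivative is -5*t**4/2 + t**3 - 5*t**2 - t/4 + 2 + C.
The condition gives C = 1 - (2) = -1.
So G(t) = -(10*t**4 - 4*t**3 + 20*t**2 + t - 4)/4.
Check: d/dt[-(10*t**4 - 4*t**3 + 20*t**2 + t - 4)/4] = -10*t**3 + 3*t**2 - 10*t - 1/4, which equals G'(t).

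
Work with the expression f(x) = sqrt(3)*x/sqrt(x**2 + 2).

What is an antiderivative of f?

An antiderivative is F(x) = sqrt(3*x**2 + 6).

The substitution u = 3*x**2 + 6 works: f is exactly (dF/du)*(du/dx) for that inner function.
Check: d/dx[sqrt(3*x**2 + 6)] = sqrt(3)*x/sqrt(x**2 + 2) = f(x).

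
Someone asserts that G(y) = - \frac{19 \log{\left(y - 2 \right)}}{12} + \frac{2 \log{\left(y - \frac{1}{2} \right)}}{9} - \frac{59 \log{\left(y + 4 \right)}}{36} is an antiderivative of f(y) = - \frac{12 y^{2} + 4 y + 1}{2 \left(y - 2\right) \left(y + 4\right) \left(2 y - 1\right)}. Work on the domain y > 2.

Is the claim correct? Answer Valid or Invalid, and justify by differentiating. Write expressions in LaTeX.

d/dy[G] = \frac{- 12 y^{2} - 4 y - 1}{4 y^{3} + 6 y^{2} - 36 y + 16}
This equals f(y) exactly, so the claim holds.

Valid. The derivative of G reproduces f.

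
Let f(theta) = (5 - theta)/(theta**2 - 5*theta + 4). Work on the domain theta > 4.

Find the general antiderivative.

F(theta) = -(-log(theta - 4) + 4*log(theta - 1))/3 + C

The denominator factors as (theta - 4)*(theta - 1); partial fractions split f into directly integrable pieces: -4/(3*(theta - 1)) + 1/(3*(theta - 4)).
Check: d/dtheta[-(-log(theta - 4) + 4*log(theta - 1))/3] = (5 - theta)/(theta**2 - 5*theta + 4) = f(theta).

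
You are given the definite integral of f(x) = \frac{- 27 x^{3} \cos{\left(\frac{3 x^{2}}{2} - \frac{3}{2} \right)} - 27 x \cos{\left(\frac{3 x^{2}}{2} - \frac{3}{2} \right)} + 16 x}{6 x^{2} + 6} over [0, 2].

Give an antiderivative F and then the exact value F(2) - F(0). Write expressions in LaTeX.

A candidate is checked by its d/dx: the result must match f(x).
F(x) = \frac{4 \log{\left(2 x^{2} + 2 \right)}}{3} - \frac{3 \sin{\left(\frac{3 x^{2}}{2} - \frac{3}{2} \right)}}{2} is an antiderivative of f.
Check: d/dx[\frac{4 \log{\left(2 x^{2} + 2 \right)}}{3} - \frac{3 \sin{\left(\frac{3 x^{2}}{2} - \frac{3}{2} \right)}}{2}] = \frac{- 27 x^{3} \cos{\left(\frac{3 x^{2}}{2} - \frac{3}{2} \right)} - 27 x \cos{\left(\frac{3 x^{2}}{2} - \frac{3}{2} \right)} + 16 x}{6 x^{2} + 6} = f(x).
F(2) = - \frac{3 \sin{\left(\frac{9}{2} \right)}}{2} + \frac{4 \log{\left(10 \right)}}{3}; F(0) = \frac{4 \log{\left(2 \right)}}{3} + \frac{3 \sin{\left(\frac{3}{2} \right)}}{2}.
Integral = F(2) - F(0) = - \frac{3 \sin{\left(\frac{3}{2} \right)}}{2} - \frac{4 \log{\left(2 \right)}}{3} - \frac{3 \sin{\left(\frac{9}{2} \right)}}{2} + \frac{4 \log{\left(10 \right)}}{3}.

Antiderivative: F(x) = \frac{4 \log{\left(2 x^{2} + 2 \right)}}{3} - \frac{3 \sin{\left(\frac{3 x^{2}}{2} - \frac{3}{2} \right)}}{2}; value = - \frac{3 \sin{\left(\frac{3}{2} \right)}}{2} - \frac{4 \log{\left(2 \right)}}{3} - \frac{3 \sin{\left(\frac{9}{2} \right)}}{2} + \frac{4 \log{\left(10 \right)}}{3}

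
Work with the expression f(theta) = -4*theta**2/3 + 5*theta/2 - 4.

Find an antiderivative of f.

An antiderivative is F(theta) = -theta*(16*theta**2 - 45*theta + 144)/36.

The integrand splits into summands that can be handled one at a time.
Check: d/dtheta[-theta*(16*theta**2 - 45*theta + 144)/36] = -4*theta**2/3 + 5*theta/2 - 4 = f(theta).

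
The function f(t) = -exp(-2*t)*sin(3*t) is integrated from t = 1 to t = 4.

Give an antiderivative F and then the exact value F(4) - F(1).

Antiderivative: F(t) = 2*exp(-2*t)*sin(3*t)/13 + 3*exp(-2*t)*cos(3*t)/13; value = -2*exp(-2)*sin(3)/13 + 2*exp(-8)*sin(12)/13 + 3*exp(-8)*cos(12)/13 - 3*exp(-2)*cos(3)/13

Recover f(t) by differentiating a candidate F(t); any mismatch rules it out.
F(t) = 2*exp(-2*t)*sin(3*t)/13 + 3*exp(-2*t)*cos(3*t)/13 is an antiderivative of f.
Check: d/dt[2*exp(-2*t)*sin(3*t)/13 + 3*exp(-2*t)*cos(3*t)/13] = -exp(-2*t)*sin(3*t) = f(t).
F(4) = 2*exp(-8)*sin(12)/13 + 3*exp(-8)*cos(12)/13; F(1) = 3*exp(-2)*cos(3)/13 + 2*exp(-2)*sin(3)/13.
Integral = F(4) - F(1) = -2*exp(-2)*sin(3)/13 + 2*exp(-8)*sin(12)/13 + 3*exp(-8)*cos(12)/13 - 3*exp(-2)*cos(3)/13.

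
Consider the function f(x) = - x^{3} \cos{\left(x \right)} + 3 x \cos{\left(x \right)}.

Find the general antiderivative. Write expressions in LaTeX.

F(x) = - x^{3} \sin{\left(x \right)} - 3 x^{2} \cos{\left(x \right)} + 9 x \sin{\left(x \right)} + 9 \cos{\left(x \right)} + C

Integrate term by term and add the pieces.
Check: d/dx[- x^{3} \sin{\left(x \right)} - 3 x^{2} \cos{\left(x \right)} + 9 x \sin{\left(x \right)} + 9 \cos{\left(x \right)}] = - x^{3} \cos{\left(x \right)} + 3 x \cos{\left(x \right)} = f(x).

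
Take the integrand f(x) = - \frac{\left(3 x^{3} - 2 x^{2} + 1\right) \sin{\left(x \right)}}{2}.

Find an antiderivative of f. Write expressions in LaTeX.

An antiderivative is F(x) = \frac{3 x^{3} \cos{\left(x \right)} - 9 x^{2} \sin{\left(x \right)} - 2 x^{2} \cos{\left(x \right)} + 4 x \sin{\left(x \right)} - 18 x \cos{\left(x \right)} + 18 \sin{\left(x \right)} + 5 \cos{\left(x \right)}}{2}.

For F(x) to be correct the identity F'(x) - f(x) = 0 must hold.
Check: d/dx[\frac{3 x^{3} \cos{\left(x \right)} - 9 x^{2} \sin{\left(x \right)} - 2 x^{2} \cos{\left(x \right)} + 4 x \sin{\left(x \right)} - 18 x \cos{\left(x \right)} + 18 \sin{\left(x \right)} + 5 \cos{\left(x \right)}}{2}] = - \frac{3 x^{3} \sin{\left(x \right)}}{2} + x^{2} \sin{\left(x \right)} - \frac{\sin{\left(x \right)}}{2}, which equals f(x).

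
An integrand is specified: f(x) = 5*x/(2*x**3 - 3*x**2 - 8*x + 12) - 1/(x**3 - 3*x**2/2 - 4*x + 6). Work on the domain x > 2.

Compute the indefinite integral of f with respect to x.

The denominator factors as (x - 2)*(x + 2)*(2*x - 3); partial fractions split f into directly integrable pieces: -22/(7*(2*x - 3)) - 3/(7*(x + 2)) + 2/(x - 2).
Check: d/dx[2*log(x - 2) - 11*log(x - 3/2)/7 - 3*log(x + 2)/7] = (5*x - 2)/(2*x**3 - 3*x**2 - 8*x + 12), which equals f(x).

F(x) = 2*log(x - 2) - 11*log(x - 3/2)/7 - 3*log(x + 2)/7 + C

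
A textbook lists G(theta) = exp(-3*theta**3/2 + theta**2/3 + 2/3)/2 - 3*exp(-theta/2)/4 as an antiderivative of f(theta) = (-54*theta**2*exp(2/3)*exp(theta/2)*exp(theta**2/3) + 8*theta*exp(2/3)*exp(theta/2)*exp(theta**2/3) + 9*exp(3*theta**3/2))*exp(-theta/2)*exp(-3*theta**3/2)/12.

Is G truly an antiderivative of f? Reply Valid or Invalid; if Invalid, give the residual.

d/dtheta[G] = (-54*theta**2*exp(2/3)*exp(theta/2)*exp(theta**2/3)*exp(-3*theta**3/2) + 8*theta*exp(2/3)*exp(theta/2)*exp(theta**2/3)*exp(-3*theta**3/2) + 9)*exp(-theta/2)/24
d/dtheta[G] - f(theta) = (54*theta**2*exp(2/3)*exp(theta)*exp(theta**2/3) - 8*theta*exp(2/3)*exp(theta)*exp(theta**2/3) - 9*exp(theta/2)*exp(3*theta**3/2))*exp(-theta)*exp(-3*theta**3/2)/24 != 0.

Invalid: d/dtheta[G] - f = (54*theta**2*exp(2/3)*exp(theta)*exp(theta**2/3) - 8*theta*exp(2/3)*exp(theta)*exp(theta**2/3) - 9*exp(theta/2)*exp(3*theta**3/2))*exp(-theta)*exp(-3*theta**3/2)/24, which is not 0.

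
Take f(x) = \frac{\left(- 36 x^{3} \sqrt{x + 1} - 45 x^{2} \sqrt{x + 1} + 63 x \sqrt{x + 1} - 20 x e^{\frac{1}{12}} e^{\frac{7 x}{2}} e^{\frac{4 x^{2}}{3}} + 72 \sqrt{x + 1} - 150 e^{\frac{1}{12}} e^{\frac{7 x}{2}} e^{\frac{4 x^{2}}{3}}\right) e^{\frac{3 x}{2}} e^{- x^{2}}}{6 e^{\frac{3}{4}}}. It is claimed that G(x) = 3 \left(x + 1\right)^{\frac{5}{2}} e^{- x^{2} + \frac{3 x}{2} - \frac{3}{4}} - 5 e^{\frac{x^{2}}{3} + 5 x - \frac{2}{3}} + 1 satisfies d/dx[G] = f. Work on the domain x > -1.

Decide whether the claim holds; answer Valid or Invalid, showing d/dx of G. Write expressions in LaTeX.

d/dx[G] = \frac{\left(- 36 x^{3} \sqrt{x + 1} - 45 x^{2} \sqrt{x + 1} + 63 x \sqrt{x + 1} - 20 x e^{\frac{1}{12}} e^{\frac{7 x}{2}} e^{\frac{4 x^{2}}{3}} + 72 \sqrt{x + 1} - 150 e^{\frac{1}{12}} e^{\frac{7 x}{2}} e^{\frac{4 x^{2}}{3}}\right) e^{\frac{3 x}{2}} e^{- x^{2}}}{6 e^{\frac{3}{4}}}
This equals f(x) exactly, so the claim holds.

Valid - the claim checks out under differentiation.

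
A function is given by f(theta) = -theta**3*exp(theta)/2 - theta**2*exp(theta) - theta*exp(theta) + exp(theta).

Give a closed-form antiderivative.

Recognize the product-rule pattern: f = u'v + uv' with u = -theta**3/2 + theta**2/2 - 2*theta + 3, v = exp(theta), so integration by parts undoes it.
Check: d/dtheta[-theta**3*exp(theta)/2 + theta**2*exp(theta)/2 - 2*theta*exp(theta) + 3*exp(theta)] = -theta**3*exp(theta)/2 - theta**2*exp(theta) - theta*exp(theta) + exp(theta) = f(theta).

An antiderivative is F(theta) = -theta**3*exp(theta)/2 + theta**2*exp(theta)/2 - 2*theta*exp(theta) + 3*exp(theta).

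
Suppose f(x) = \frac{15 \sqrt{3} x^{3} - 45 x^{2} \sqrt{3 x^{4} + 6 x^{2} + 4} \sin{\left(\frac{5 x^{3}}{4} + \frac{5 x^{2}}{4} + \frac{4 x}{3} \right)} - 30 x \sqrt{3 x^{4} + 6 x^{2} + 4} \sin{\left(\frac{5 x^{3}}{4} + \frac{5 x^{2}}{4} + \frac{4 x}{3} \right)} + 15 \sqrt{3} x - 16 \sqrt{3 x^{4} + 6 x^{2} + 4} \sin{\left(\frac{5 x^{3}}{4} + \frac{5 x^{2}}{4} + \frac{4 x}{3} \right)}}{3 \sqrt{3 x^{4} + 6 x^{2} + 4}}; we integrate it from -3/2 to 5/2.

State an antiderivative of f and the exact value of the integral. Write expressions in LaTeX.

Antiderivative: F(x) = \frac{5 \sqrt{x^{4} + 2 x^{2} + \frac{4}{3}}}{2} + 4 \cos{\left(\frac{5 x^{3}}{4} + \frac{5 x^{2}}{4} + \frac{4 x}{3} \right)}; value = - \frac{5 \sqrt{1569}}{24} + 4 \cos{\left(\frac{2945}{96} \right)} - 4 \cos{\left(\frac{109}{32} \right)} + \frac{5 \sqrt{7617}}{24}

Since d/dx undoes antidifferentiation here, F'(x) = f(x) is required of F(x).
F(x) = \frac{5 \sqrt{x^{4} + 2 x^{2} + \frac{4}{3}}}{2} + 4 \cos{\left(\frac{5 x^{3}}{4} + \frac{5 x^{2}}{4} + \frac{4 x}{3} \right)} is an antiderivative of f.
Check: d/dx[\frac{5 \sqrt{x^{4} + 2 x^{2} + \frac{4}{3}}}{2} + 4 \cos{\left(\frac{5 x^{3}}{4} + \frac{5 x^{2}}{4} + \frac{4 x}{3} \right)}] = \frac{15 \sqrt{3} x^{3} - 45 x^{2} \sqrt{3 x^{4} + 6 x^{2} + 4} \sin{\left(\frac{5 x^{3}}{4} + \frac{5 x^{2}}{4} + \frac{4 x}{3} \right)} - 30 x \sqrt{3 x^{4} + 6 x^{2} + 4} \sin{\left(\frac{5 x^{3}}{4} + \frac{5 x^{2}}{4} + \frac{4 x}{3} \right)} + 15 \sqrt{3} x - 16 \sqrt{3 x^{4} + 6 x^{2} + 4} \sin{\left(\frac{5 x^{3}}{4} + \frac{5 x^{2}}{4} + \frac{4 x}{3} \right)}}{3 \sqrt{3 x^{4} + 6 x^{2} + 4}} = f(x).
F(5/2) = 4 \cos{\left(\frac{2945}{96} \right)} + \frac{5 \sqrt{7617}}{24}; F(-3/2) = 4 \cos{\left(\frac{109}{32} \right)} + \frac{5 \sqrt{1569}}{24}.
Integral = F(5/2) - F(-3/2) = - \frac{5 \sqrt{1569}}{24} + 4 \cos{\left(\frac{2945}{96} \right)} - 4 \cos{\left(\frac{109}{32} \right)} + \frac{5 \sqrt{7617}}{24}.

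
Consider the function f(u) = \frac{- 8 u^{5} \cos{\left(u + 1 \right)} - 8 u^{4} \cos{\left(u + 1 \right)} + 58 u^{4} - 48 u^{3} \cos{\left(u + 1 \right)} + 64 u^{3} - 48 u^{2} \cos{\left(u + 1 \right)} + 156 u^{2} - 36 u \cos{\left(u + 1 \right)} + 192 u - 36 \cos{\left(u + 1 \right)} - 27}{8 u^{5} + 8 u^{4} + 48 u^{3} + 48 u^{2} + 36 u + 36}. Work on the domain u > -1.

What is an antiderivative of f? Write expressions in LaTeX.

A candidate is checked by its d/du: the result must match f(u).
Check: d/du[- \frac{3 \log{\left(u + 1 \right)}}{4} + 2 \log{\left(\frac{2 u^{4}}{3} + 4 u^{2} + 3 \right)} - \sin{\left(u + 1 \right)}] = \frac{- 8 u^{5} \cos{\left(u + 1 \right)} - 8 u^{4} \cos{\left(u + 1 \right)} + 58 u^{4} - 48 u^{3} \cos{\left(u + 1 \right)} + 64 u^{3} - 48 u^{2} \cos{\left(u + 1 \right)} + 156 u^{2} - 36 u \cos{\left(u + 1 \right)} + 192 u - 36 \cos{\left(u + 1 \right)} - 27}{8 u^{5} + 8 u^{4} + 48 u^{3} + 48 u^{2} + 36 u + 36} = f(u).

An antiderivative is F(u) = - \frac{3 \log{\left(u + 1 \right)}}{4} + 2 \log{\left(\frac{2 u^{4}}{3} + 4 u^{2} + 3 \right)} - \sin{\left(u + 1 \right)}.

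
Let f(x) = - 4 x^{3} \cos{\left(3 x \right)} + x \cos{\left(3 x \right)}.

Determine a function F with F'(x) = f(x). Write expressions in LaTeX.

The integrand splits into summands that can be handled one at a time.
Check: d/dx[- \frac{4 x^{3} \sin{\left(3 x \right)}}{3} - \frac{4 x^{2} \cos{\left(3 x \right)}}{3} + \frac{11 x \sin{\left(3 x \right)}}{9} + \frac{11 \cos{\left(3 x \right)}}{27}] = - 4 x^{3} \cos{\left(3 x \right)} + x \cos{\left(3 x \right)} = f(x).

An antiderivative is F(x) = - \frac{4 x^{3} \sin{\left(3 x \right)}}{3} - \frac{4 x^{2} \cos{\left(3 x \right)}}{3} + \frac{11 x \sin{\left(3 x \right)}}{9} + \frac{11 \cos{\left(3 x \right)}}{27}.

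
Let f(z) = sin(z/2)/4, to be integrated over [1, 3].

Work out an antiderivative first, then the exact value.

Antiderivative: F(z) = -cos(z/2)/2; value = -cos(3/2)/2 + cos(1/2)/2

Whatever form F(z) takes, F'(z) = f(z) is non-negotiable.
F(z) = -cos(z/2)/2 is an antiderivative of f.
Check: d/dz[-cos(z/2)/2] = sin(z/2)/4 = f(z).
F(3) = -cos(3/2)/2; F(1) = -cos(1/2)/2.
Integral = F(3) - F(1) = -cos(3/2)/2 + cos(1/2)/2.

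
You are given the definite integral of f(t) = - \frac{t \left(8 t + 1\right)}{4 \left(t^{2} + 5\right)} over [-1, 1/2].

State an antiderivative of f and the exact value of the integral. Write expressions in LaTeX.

Check any antiderivative F(t) by computing F'(t) and comparing it with f(t).
F(t) = \frac{- 16 t - \log{\left(t^{2} + 5 \right)} + 16 \sqrt{5} \operatorname{atan}{\left(\frac{\sqrt{5} t}{5} \right)}}{8} is an antiderivative of f.
Check: d/dt[\frac{- 16 t - \log{\left(t^{2} + 5 \right)} + 16 \sqrt{5} \operatorname{atan}{\left(\frac{\sqrt{5} t}{5} \right)}}{8}] = \frac{- 8 t^{2} - t}{4 t^{2} + 20}, which equals f(t).
F(1/2) = -1 - \frac{\log{\left(\frac{21}{4} \right)}}{8} + 2 \sqrt{5} \operatorname{atan}{\left(\frac{\sqrt{5}}{10} \right)}; F(-1) = - 2 \sqrt{5} \operatorname{atan}{\left(\frac{\sqrt{5}}{5} \right)} - \frac{\log{\left(6 \right)}}{8} + 2.
Integral = F(1/2) - F(-1) = -3 - \frac{\log{\left(\frac{21}{4} \right)}}{8} + \frac{\log{\left(6 \right)}}{8} + 2 \sqrt{5} \operatorname{atan}{\left(\frac{\sqrt{5}}{10} \right)} + 2 \sqrt{5} \operatorname{atan}{\left(\frac{\sqrt{5}}{5} \right)}.

Antiderivative: F(t) = \frac{- 16 t - \log{\left(t^{2} + 5 \right)} + 16 \sqrt{5} \operatorname{atan}{\left(\frac{\sqrt{5} t}{5} \right)}}{8}; value = -3 - \frac{\log{\left(\frac{21}{4} \right)}}{8} + \frac{\log{\left(6 \right)}}{8} + 2 \sqrt{5} \operatorname{atan}{\left(\frac{\sqrt{5}}{10} \right)} + 2 \sqrt{5} \operatorname{atan}{\left(\frac{\sqrt{5}}{5} \right)}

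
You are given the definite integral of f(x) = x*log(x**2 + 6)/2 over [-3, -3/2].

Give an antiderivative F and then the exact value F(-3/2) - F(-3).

Antiderivative: F(x) = x**2*log(x**2 + 6)/4 - x**2/4 + 3*log(x**2 + 6)/2; value = -15*log(15)/4 + 27/16 + 33*log(33/4)/16

For F(x) to be correct the identity F'(x) - f(x) = 0 must hold.
F(x) = x**2*log(x**2 + 6)/4 - x**2/4 + 3*log(x**2 + 6)/2 is an antiderivative of f.
Check: d/dx[x**2*log(x**2 + 6)/4 - x**2/4 + 3*log(x**2 + 6)/2] = x*log(x**2 + 6)/2 = f(x).
F(-3/2) = -9/16 + 33*log(33/4)/16; F(-3) = -9/4 + 15*log(15)/4.
Integral = F(-3/2) - F(-3) = -15*log(15)/4 + 27/16 + 33*log(33/4)/16.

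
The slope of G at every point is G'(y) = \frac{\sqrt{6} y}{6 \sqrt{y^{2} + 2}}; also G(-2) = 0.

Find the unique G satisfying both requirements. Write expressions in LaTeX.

G(y) = \frac{\sqrt{\frac{3 y^{2}}{2} + 3}}{3} - 1

G'(y) matches the chain-rule pattern g'(h)*h' with inner function h(y) = \frac{3 y^{2}}{2} + 3; substituting u = h(y) collapses the integral.
A general antiderivative is \frac{\sqrt{\frac{3 y^{2}}{2} + 3}}{3} + C.
The condition gives C = 0 - (1) = -1.
So G(y) = \frac{\sqrt{\frac{3 y^{2}}{2} + 3}}{3} - 1.
Check: d/dy[\frac{\sqrt{\frac{3 y^{2}}{2} + 3}}{3} - 1] = \frac{\sqrt{6} y}{6 \sqrt{y^{2} + 2}} = G'(y).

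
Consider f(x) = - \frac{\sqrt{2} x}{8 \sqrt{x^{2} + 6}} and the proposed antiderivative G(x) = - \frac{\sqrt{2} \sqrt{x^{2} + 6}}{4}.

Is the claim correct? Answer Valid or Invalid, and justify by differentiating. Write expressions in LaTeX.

Invalid: d/dx[G] - f = - \frac{\sqrt{2} x}{8 \sqrt{x^{2} + 6}}, which is not 0.

d/dx[G] = - \frac{\sqrt{2} x}{4 \sqrt{x^{2} + 6}}
d/dx[G] - f(x) = - \frac{\sqrt{2} x}{8 \sqrt{x^{2} + 6}} != 0.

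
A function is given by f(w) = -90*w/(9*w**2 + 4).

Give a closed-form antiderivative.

An antiderivative is F(w) = -5*log(3*w**2 + 4/3).

The substitution u = 3*w**2 + 4/3 works: f is exactly (dF/du)*(du/dw) for that inner function.
Check: d/dw[-5*log(3*w**2 + 4/3)] = -90*w/(9*w**2 + 4) = f(w).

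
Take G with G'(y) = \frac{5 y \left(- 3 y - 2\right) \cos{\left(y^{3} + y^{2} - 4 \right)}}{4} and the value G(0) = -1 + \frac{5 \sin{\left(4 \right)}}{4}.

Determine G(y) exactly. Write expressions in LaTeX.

G(y) = - \frac{5 \sin{\left(y^{3} + y^{2} - 4 \right)}}{4} - 1

G'(y) matches the chain-rule pattern g'(h)*h' with inner function h(y) = y^{3} + y^{2} - 4; substituting u = h(y) collapses the integral.
A general antiderivative is - \frac{5 \sin{\left(y^{3} + y^{2} - 4 \right)}}{4} + C.
The condition gives C = -1 + \frac{5 \sin{\left(4 \right)}}{4} - (\frac{5 \sin{\left(4 \right)}}{4}) = -1.
So G(y) = - \frac{5 \sin{\left(y^{3} + y^{2} - 4 \right)}}{4} - 1.
Check: d/dy[- \frac{5 \sin{\left(y^{3} + y^{2} - 4 \right)}}{4} - 1] = - \frac{15 y^{2} \cos{\left(y^{3} + y^{2} - 4 \right)}}{4} - \frac{5 y \cos{\left(y^{3} + y^{2} - 4 \right)}}{2}, which equals G'(y).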